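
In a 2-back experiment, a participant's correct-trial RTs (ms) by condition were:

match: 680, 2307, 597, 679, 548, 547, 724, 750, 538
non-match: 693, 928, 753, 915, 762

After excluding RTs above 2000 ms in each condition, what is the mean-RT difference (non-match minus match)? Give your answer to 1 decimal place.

177.3 ms

match: exclude 2307
M(match) = 5063/8 = 632.875
M(non-match) = 4051/5 = 810.200
Difference = 810.200 − 632.875 = 177.325 ms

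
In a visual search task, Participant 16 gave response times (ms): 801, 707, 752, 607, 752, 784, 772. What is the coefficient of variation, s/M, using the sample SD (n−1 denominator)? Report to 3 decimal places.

n = 7, Σ = 5175, M = 739.2857
Σ(x−M)² = 25743.429; s = √(25743.429/6) = 65.5025
CV = 65.5025 / 739.2857 = 0.08860

0.089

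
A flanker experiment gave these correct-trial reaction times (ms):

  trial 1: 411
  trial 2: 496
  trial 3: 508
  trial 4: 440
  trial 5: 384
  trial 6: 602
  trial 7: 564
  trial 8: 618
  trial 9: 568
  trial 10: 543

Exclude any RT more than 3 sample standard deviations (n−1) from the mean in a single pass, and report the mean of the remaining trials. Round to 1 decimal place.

513.4 ms

n = 10, ΣRT = 5134, M = 513.400
Σ(x−M)² = 58158.40; s = √(58158.40/9) = 80.387
Cutoffs: 513.400 ± 3·80.387 → [272.2, 754.6]
No RTs fall outside the cutoffs; all 10 retained. Mean = 5134/10 = 513.400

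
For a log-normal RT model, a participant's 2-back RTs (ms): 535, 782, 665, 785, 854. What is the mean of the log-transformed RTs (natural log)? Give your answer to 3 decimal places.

6.572

ln(RT): 6.2823, 6.6619, 6.4998, 6.6657, 6.7499
Σ ln(RT) = 32.8595
Mean = 32.8595/5 = 6.57190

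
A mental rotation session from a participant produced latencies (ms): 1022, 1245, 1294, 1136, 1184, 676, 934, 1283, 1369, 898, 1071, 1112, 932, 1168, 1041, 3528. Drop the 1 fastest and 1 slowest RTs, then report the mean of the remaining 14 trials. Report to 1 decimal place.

Sorted: 676, 898, 932, 934, 1022, 1041, 1071, 1112, 1136, 1168, 1184, 1245, 1283, 1294, 1369, 3528
Drop lowest 1 (676) and highest 1 (3528)
Remaining (n=14): Σ = 15689, mean = 15689/14 = 1120.643

1120.6 ms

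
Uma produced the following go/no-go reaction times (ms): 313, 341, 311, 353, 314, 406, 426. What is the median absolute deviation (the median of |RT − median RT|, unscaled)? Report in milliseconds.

Sorted: 311, 313, 314, 341, 353, 406, 426 → median = 341
|x − 341|: 28, 0, 30, 12, 27, 65, 85
Sorted deviations: 0, 12, 27, 28, 30, 65, 85 → MAD = 28

28 ms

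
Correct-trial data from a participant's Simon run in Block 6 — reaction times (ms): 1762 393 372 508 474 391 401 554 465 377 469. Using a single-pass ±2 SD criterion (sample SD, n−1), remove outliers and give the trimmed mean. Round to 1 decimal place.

440.4 ms

n = 11, ΣRT = 6166, M = 560.545
Σ(x−M)² = 1622806.73; s = √(1622806.73/10) = 402.841
Cutoffs: 560.545 ± 2·402.841 → [-245.1, 1366.2]
Outside: 1762 → excluded.
Retained (n=10): Σ = 4404, mean = 4404/10 = 440.400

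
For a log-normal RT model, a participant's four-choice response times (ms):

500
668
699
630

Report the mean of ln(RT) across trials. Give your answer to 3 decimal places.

6.429

ln(RT): 6.2146, 6.5043, 6.5497, 6.4457
Σ ln(RT) = 25.7143
Mean = 25.7143/4 = 6.42857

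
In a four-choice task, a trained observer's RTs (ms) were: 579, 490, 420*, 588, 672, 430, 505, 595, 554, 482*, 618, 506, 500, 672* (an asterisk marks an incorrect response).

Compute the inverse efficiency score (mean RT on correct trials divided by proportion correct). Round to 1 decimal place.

Correct trials (n=11): 579, 490, 588, 672, 430, 505, 595, 554, 618, 506, 500
Mean correct RT = 6037/11 = 548.8182 ms
Proportion correct = 11/14
IES = 548.8182 / (11/14) = 698.496 ms

698.5 ms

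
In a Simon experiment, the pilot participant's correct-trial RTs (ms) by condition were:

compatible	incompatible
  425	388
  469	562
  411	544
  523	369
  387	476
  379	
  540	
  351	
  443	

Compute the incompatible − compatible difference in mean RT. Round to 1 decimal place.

31.4 ms

M(compatible) = 3928/9 = 436.444
M(incompatible) = 2339/5 = 467.800
Difference = 467.800 − 436.444 = 31.356 ms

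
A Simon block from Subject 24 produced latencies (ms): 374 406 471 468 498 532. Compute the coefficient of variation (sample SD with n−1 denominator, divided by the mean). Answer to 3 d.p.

n = 6, Σ = 2749, M = 458.1667
Σ(x−M)² = 17104.833; s = √(17104.833/5) = 58.4890
CV = 58.4890 / 458.1667 = 0.12766

0.128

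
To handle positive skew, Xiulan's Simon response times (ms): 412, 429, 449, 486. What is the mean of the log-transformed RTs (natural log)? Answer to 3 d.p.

ln(RT): 6.0210, 6.0615, 6.1070, 6.1862
Σ ln(RT) = 24.3757
Mean = 24.3757/4 = 6.09393

6.094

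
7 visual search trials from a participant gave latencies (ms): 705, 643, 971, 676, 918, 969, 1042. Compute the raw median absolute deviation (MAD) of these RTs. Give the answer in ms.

Sorted: 643, 676, 705, 918, 969, 971, 1042 → median = 918
|x − 918|: 213, 275, 53, 242, 0, 51, 124
Sorted deviations: 0, 51, 53, 124, 213, 242, 275 → MAD = 124

124 ms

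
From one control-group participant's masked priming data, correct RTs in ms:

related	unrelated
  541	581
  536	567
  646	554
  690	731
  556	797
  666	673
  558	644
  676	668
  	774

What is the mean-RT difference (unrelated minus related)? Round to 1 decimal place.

M(related) = 4869/8 = 608.625
M(unrelated) = 5989/9 = 665.444
Difference = 665.444 − 608.625 = 56.819 ms

56.8 ms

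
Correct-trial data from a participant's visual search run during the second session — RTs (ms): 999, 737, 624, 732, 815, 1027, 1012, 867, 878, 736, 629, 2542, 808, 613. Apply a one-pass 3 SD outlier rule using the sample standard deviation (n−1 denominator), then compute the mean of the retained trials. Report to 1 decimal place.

n = 14, ΣRT = 13019, M = 929.929
Σ(x−M)² = 3053034.93; s = √(3053034.93/13) = 484.612
Cutoffs: 929.929 ± 3·484.612 → [-523.9, 2383.8]
Outside: 2542 → excluded.
Retained (n=13): Σ = 10477, mean = 10477/13 = 805.923

805.9 ms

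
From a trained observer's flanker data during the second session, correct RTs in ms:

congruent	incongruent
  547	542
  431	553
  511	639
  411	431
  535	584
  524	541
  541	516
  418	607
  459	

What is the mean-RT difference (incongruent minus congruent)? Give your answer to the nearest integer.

M(congruent) = 4377/9 = 486.333
M(incongruent) = 4413/8 = 551.625
Difference = 551.625 − 486.333 = 65.292 ms

65 ms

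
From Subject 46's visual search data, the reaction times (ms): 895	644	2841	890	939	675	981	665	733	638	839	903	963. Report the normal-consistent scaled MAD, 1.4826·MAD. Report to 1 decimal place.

134.9 ms

Sorted: 638, 644, 665, 675, 733, 839, 890, 895, 903, 939, 963, 981, 2841 → median = 890
|x − 890| sorted: 0, 5, 13, 49, 51, 73, 91, 157, 215, 225, 246, 252, 1951 → MAD = 91
Robust SD ≈ 1.4826 × 91 = 134.917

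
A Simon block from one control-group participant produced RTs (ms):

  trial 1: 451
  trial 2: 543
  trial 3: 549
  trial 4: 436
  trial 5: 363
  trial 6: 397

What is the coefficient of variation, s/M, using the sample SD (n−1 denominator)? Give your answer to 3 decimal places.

0.166

n = 6, Σ = 2739, M = 456.5000
Σ(x−M)² = 28771.500; s = √(28771.500/5) = 75.8571
CV = 75.8571 / 456.5000 = 0.16617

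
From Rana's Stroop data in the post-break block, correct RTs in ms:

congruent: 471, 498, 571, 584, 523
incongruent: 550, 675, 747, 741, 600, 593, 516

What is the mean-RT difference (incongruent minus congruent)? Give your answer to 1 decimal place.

102.3 ms

M(congruent) = 2647/5 = 529.400
M(incongruent) = 4422/7 = 631.714
Difference = 631.714 − 529.400 = 102.314 ms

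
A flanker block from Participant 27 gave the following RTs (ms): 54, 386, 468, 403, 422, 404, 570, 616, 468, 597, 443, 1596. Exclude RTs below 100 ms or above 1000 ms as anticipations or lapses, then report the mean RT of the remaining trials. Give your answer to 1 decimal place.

Excluded: 54, 1596
Retained (n=10): Σ = 4777
Mean = 4777/10 = 477.7000

477.7 ms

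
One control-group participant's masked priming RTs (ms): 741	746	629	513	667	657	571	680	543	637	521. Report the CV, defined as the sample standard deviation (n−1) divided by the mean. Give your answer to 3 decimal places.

n = 11, Σ = 6905, M = 627.7273
Σ(x−M)² = 66988.182; s = √(66988.182/10) = 81.8463
CV = 81.8463 / 627.7273 = 0.13039

0.130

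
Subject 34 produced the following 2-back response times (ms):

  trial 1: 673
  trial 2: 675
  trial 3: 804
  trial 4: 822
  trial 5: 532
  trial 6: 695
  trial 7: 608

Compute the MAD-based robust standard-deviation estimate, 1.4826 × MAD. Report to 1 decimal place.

Sorted: 532, 608, 673, 675, 695, 804, 822 → median = 675
|x − 675| sorted: 0, 2, 20, 67, 129, 143, 147 → MAD = 67
Robust SD ≈ 1.4826 × 67 = 99.334

99.3 ms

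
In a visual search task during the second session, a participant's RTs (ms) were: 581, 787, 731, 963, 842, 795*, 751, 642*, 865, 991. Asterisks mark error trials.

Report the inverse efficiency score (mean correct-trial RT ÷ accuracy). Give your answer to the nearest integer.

Correct trials (n=8): 581, 787, 731, 963, 842, 751, 865, 991
Mean correct RT = 6511/8 = 813.8750 ms
Proportion correct = 8/10
IES = 813.8750 / (8/10) = 1017.344 ms

1017 ms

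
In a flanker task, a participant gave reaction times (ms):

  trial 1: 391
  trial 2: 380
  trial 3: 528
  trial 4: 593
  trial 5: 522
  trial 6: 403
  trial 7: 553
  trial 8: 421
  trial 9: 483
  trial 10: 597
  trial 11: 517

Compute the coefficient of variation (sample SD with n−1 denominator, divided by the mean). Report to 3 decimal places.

n = 11, Σ = 5388, M = 489.8182
Σ(x−M)² = 63503.636; s = √(63503.636/10) = 79.6892
CV = 79.6892 / 489.8182 = 0.16269

0.163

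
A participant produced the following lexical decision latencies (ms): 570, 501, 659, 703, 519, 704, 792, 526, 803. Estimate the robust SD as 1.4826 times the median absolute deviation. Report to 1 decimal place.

197.2 ms

Sorted: 501, 519, 526, 570, 659, 703, 704, 792, 803 → median = 659
|x − 659| sorted: 0, 44, 45, 89, 133, 133, 140, 144, 158 → MAD = 133
Robust SD ≈ 1.4826 × 133 = 197.186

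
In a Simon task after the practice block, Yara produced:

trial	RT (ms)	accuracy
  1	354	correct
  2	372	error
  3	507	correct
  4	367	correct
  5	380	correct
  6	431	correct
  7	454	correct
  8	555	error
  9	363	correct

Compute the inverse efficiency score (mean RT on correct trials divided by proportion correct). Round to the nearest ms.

Correct trials (n=7): 354, 507, 367, 380, 431, 454, 363
Mean correct RT = 2856/7 = 408.0000 ms
Proportion correct = 7/9
IES = 408.0000 / (7/9) = 524.571 ms

525 ms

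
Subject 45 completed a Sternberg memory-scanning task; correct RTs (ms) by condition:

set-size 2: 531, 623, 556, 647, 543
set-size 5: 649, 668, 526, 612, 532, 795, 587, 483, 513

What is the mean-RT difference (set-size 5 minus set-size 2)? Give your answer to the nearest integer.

16 ms

M(set-size 2) = 2900/5 = 580.000
M(set-size 5) = 5365/9 = 596.111
Difference = 596.111 − 580.000 = 16.111 ms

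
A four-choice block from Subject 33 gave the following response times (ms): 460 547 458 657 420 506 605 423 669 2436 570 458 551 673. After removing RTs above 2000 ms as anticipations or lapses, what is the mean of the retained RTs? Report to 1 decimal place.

Excluded: 2436
Retained (n=13): Σ = 6997
Mean = 6997/13 = 538.2308

538.2 ms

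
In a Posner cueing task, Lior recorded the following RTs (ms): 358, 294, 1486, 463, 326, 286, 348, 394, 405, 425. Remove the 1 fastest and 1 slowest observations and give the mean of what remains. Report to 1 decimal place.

376.6 ms

Sorted: 286, 294, 326, 348, 358, 394, 405, 425, 463, 1486
Drop lowest 1 (286) and highest 1 (1486)
Remaining (n=8): Σ = 3013, mean = 3013/8 = 376.625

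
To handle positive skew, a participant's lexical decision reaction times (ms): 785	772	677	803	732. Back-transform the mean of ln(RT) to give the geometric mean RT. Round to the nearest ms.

752 ms

ln(RT): 6.6657, 6.6490, 6.5177, 6.6884, 6.5958
Mean ln(RT) = 33.1165/5 = 6.62329
Geometric mean = exp(6.62329) = 752.42 ms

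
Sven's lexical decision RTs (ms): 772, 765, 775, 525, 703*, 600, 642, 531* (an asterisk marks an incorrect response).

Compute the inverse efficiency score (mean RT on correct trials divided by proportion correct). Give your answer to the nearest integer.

906 ms

Correct trials (n=6): 772, 765, 775, 525, 600, 642
Mean correct RT = 4079/6 = 679.8333 ms
Proportion correct = 6/8
IES = 679.8333 / (6/8) = 906.444 ms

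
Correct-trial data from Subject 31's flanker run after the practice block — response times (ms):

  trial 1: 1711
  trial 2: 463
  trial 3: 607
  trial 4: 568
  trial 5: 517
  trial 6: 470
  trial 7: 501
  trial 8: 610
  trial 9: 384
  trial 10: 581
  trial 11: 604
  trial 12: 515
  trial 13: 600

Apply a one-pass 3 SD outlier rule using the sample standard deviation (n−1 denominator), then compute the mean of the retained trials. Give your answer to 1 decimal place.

535.0 ms

n = 13, ΣRT = 8131, M = 625.462
Σ(x−M)² = 1333683.23; s = √(1333683.23/12) = 333.377
Cutoffs: 625.462 ± 3·333.377 → [-374.7, 1625.6]
Outside: 1711 → excluded.
Retained (n=12): Σ = 6420, mean = 6420/12 = 535.000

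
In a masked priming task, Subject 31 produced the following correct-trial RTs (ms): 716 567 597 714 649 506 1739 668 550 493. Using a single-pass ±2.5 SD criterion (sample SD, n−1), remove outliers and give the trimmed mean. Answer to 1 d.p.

n = 10, ΣRT = 7199, M = 719.900
Σ(x−M)² = 1210920.90; s = √(1210920.90/9) = 366.806
Cutoffs: 719.900 ± 2.5·366.806 → [-197.1, 1636.9]
Outside: 1739 → excluded.
Retained (n=9): Σ = 5460, mean = 5460/9 = 606.667

606.7 ms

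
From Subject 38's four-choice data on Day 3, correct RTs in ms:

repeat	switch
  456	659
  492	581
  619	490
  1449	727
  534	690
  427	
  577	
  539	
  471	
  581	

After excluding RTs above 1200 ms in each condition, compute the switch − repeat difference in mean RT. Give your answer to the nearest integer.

repeat: exclude 1449
M(repeat) = 4696/9 = 521.778
M(switch) = 3147/5 = 629.400
Difference = 629.400 − 521.778 = 107.622 ms

108 ms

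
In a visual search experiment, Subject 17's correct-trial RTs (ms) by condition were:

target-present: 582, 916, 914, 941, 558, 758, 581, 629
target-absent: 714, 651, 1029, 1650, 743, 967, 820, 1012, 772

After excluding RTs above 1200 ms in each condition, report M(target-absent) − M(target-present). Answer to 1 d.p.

target-absent: exclude 1650
M(target-present) = 5879/8 = 734.875
M(target-absent) = 6708/8 = 838.500
Difference = 838.500 − 734.875 = 103.625 ms

103.6 ms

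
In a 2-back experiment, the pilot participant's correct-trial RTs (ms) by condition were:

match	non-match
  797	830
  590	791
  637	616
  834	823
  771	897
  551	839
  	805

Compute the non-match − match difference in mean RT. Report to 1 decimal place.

M(match) = 4180/6 = 696.667
M(non-match) = 5601/7 = 800.143
Difference = 800.143 − 696.667 = 103.476 ms

103.5 ms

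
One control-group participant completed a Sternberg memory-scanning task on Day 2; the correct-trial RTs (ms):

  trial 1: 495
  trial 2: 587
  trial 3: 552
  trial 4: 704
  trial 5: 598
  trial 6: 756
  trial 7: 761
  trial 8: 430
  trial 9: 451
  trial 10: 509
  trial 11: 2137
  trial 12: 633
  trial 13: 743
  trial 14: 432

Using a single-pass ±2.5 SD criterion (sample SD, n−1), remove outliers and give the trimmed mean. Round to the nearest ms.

n = 14, ΣRT = 9788, M = 699.143
Σ(x−M)² = 2408477.71; s = √(2408477.71/13) = 430.427
Cutoffs: 699.143 ± 2.5·430.427 → [-376.9, 1775.2]
Outside: 2137 → excluded.
Retained (n=13): Σ = 7651, mean = 7651/13 = 588.538

589 ms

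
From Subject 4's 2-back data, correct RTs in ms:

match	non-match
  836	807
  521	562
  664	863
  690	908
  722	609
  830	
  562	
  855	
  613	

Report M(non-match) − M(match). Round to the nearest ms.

M(match) = 6293/9 = 699.222
M(non-match) = 3749/5 = 749.800
Difference = 749.800 − 699.222 = 50.578 ms

51 ms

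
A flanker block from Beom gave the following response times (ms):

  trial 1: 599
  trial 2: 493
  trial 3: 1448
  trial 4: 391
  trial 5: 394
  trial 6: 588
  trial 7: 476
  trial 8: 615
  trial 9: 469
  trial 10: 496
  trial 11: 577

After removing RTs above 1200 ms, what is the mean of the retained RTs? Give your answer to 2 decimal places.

Excluded: 1448
Retained (n=10): Σ = 5098
Mean = 5098/10 = 509.8000

509.80 ms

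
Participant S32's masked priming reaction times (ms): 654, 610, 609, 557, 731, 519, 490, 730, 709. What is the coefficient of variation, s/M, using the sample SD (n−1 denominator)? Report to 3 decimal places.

0.144

n = 9, Σ = 5609, M = 623.2222
Σ(x−M)² = 64695.556; s = √(64695.556/8) = 89.9274
CV = 89.9274 / 623.2222 = 0.14429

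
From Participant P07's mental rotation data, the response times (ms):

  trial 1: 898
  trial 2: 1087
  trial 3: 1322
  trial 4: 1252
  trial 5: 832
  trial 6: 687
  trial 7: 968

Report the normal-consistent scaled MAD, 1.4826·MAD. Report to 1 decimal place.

Sorted: 687, 832, 898, 968, 1087, 1252, 1322 → median = 968
|x − 968| sorted: 0, 70, 119, 136, 281, 284, 354 → MAD = 136
Robust SD ≈ 1.4826 × 136 = 201.634

201.6 ms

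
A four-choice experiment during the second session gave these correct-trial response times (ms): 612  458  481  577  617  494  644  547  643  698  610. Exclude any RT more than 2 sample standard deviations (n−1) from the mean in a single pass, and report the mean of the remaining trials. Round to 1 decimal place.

n = 11, ΣRT = 6381, M = 580.091
Σ(x−M)² = 58460.91; s = √(58460.91/10) = 76.460
Cutoffs: 580.091 ± 2·76.460 → [427.2, 733.0]
No RTs fall outside the cutoffs; all 11 retained. Mean = 6381/11 = 580.091

580.1 ms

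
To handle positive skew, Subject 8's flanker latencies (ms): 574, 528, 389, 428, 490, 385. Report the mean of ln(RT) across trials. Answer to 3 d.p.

6.132

ln(RT): 6.3526, 6.2691, 5.9636, 6.0591, 6.1944, 5.9532
Σ ln(RT) = 36.7921
Mean = 36.7921/6 = 6.13201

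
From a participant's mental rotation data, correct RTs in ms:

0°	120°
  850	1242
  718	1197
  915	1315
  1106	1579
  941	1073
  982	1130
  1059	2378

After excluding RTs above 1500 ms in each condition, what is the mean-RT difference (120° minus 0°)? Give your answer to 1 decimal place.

252.7 ms

120°: exclude 1579, 2378
M(0°) = 6571/7 = 938.714
M(120°) = 5957/5 = 1191.400
Difference = 1191.400 − 938.714 = 252.686 ms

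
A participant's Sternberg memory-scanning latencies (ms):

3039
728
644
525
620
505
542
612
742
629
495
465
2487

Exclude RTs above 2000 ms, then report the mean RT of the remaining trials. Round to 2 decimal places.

591.55 ms

Excluded: 2487, 3039
Retained (n=11): Σ = 6507
Mean = 6507/11 = 591.5455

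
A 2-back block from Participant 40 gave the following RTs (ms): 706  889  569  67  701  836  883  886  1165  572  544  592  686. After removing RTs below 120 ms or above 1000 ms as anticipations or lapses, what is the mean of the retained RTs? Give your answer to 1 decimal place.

Excluded: 67, 1165
Retained (n=11): Σ = 7864
Mean = 7864/11 = 714.9091

714.9 ms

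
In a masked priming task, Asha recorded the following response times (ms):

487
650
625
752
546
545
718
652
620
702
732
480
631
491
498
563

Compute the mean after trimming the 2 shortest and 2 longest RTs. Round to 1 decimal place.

Sorted: 480, 487, 491, 498, 545, 546, 563, 620, 625, 631, 650, 652, 702, 718, 732, 752
Drop lowest 2 (480, 487) and highest 2 (732, 752)
Remaining (n=12): Σ = 7241, mean = 7241/12 = 603.417

603.4 ms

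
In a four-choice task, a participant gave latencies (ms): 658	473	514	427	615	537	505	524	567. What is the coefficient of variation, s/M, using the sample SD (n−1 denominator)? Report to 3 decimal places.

0.131

n = 9, Σ = 4820, M = 535.5556
Σ(x−M)² = 39524.222; s = √(39524.222/8) = 70.2889
CV = 70.2889 / 535.5556 = 0.13124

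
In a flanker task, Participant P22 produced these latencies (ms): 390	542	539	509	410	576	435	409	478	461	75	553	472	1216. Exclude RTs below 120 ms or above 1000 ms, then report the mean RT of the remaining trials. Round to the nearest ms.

481 ms

Excluded: 75, 1216
Retained (n=12): Σ = 5774
Mean = 5774/12 = 481.1667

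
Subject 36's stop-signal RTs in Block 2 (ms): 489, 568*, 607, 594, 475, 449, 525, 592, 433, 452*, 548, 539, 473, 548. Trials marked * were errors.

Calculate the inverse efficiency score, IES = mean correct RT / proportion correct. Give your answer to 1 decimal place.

609.8 ms

Correct trials (n=12): 489, 607, 594, 475, 449, 525, 592, 433, 548, 539, 473, 548
Mean correct RT = 6272/12 = 522.6667 ms
Proportion correct = 12/14
IES = 522.6667 / (12/14) = 609.778 ms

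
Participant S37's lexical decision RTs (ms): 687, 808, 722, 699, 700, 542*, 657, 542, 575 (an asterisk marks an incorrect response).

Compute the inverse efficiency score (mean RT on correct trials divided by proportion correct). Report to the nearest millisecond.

758 ms

Correct trials (n=8): 687, 808, 722, 699, 700, 657, 542, 575
Mean correct RT = 5390/8 = 673.7500 ms
Proportion correct = 8/9
IES = 673.7500 / (8/9) = 757.969 ms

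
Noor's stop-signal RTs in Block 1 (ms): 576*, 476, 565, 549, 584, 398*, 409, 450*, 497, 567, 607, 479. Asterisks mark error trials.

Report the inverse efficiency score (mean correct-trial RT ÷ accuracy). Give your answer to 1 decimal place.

701.2 ms

Correct trials (n=9): 476, 565, 549, 584, 409, 497, 567, 607, 479
Mean correct RT = 4733/9 = 525.8889 ms
Proportion correct = 9/12
IES = 525.8889 / (9/12) = 701.185 ms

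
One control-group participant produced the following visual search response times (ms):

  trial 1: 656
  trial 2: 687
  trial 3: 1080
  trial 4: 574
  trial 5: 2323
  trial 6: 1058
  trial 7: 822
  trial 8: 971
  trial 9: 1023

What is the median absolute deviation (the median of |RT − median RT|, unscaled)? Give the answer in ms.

149 ms

Sorted: 574, 656, 687, 822, 971, 1023, 1058, 1080, 2323 → median = 971
|x − 971|: 315, 284, 109, 397, 1352, 87, 149, 0, 52
Sorted deviations: 0, 52, 87, 109, 149, 284, 315, 397, 1352 → MAD = 149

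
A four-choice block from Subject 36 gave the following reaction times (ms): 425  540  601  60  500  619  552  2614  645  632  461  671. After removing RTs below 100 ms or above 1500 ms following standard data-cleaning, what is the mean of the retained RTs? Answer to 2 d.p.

564.60 ms

Excluded: 60, 2614
Retained (n=10): Σ = 5646
Mean = 5646/10 = 564.6000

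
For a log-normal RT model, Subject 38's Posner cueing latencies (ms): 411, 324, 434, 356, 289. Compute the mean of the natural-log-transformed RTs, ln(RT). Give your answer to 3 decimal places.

5.883

ln(RT): 6.0186, 5.7807, 6.0730, 5.8749, 5.6664
Σ ln(RT) = 29.4137
Mean = 29.4137/5 = 5.88275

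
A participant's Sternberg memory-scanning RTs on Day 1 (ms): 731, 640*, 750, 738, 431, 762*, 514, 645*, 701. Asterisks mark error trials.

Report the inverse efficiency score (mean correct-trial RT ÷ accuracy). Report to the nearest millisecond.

966 ms

Correct trials (n=6): 731, 750, 738, 431, 514, 701
Mean correct RT = 3865/6 = 644.1667 ms
Proportion correct = 6/9
IES = 644.1667 / (6/9) = 966.250 ms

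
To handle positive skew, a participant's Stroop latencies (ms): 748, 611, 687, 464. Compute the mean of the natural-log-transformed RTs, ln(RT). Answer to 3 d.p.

ln(RT): 6.6174, 6.4151, 6.5323, 6.1399
Σ ln(RT) = 25.7047
Mean = 25.7047/4 = 6.42618

6.426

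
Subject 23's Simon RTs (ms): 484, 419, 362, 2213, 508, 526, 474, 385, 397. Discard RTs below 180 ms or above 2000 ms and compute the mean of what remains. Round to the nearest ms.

444 ms

Excluded: 2213
Retained (n=8): Σ = 3555
Mean = 3555/8 = 444.3750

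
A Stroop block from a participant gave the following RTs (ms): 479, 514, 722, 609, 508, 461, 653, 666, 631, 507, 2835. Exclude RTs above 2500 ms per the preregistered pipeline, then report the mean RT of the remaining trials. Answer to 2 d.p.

Excluded: 2835
Retained (n=10): Σ = 5750
Mean = 5750/10 = 575.0000

575.00 ms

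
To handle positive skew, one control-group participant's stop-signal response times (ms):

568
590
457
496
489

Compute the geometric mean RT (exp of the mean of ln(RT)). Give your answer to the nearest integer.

518 ms

ln(RT): 6.3421, 6.3801, 6.1247, 6.2066, 6.1924
Mean ln(RT) = 31.2459/5 = 6.24917
Geometric mean = exp(6.24917) = 517.58 ms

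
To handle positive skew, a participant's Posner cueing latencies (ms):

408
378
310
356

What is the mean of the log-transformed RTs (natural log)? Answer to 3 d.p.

ln(RT): 6.0113, 5.9349, 5.7366, 5.8749
Σ ln(RT) = 23.5577
Mean = 23.5577/4 = 5.88942

5.889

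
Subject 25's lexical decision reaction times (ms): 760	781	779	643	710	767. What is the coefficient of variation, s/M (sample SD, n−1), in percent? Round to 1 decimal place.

n = 6, Σ = 4440, M = 740.0000
Σ(x−M)² = 14640.000; s = √(14640.000/5) = 54.1110
CV = 54.1110 / 740.0000 = 0.07312 = 7.312%

7.3%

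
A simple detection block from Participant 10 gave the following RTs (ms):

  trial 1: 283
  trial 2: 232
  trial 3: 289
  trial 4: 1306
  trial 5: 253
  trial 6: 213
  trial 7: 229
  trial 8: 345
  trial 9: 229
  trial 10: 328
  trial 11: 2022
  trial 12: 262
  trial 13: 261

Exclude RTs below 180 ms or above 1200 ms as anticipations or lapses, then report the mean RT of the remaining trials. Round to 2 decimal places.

265.82 ms

Excluded: 1306, 2022
Retained (n=11): Σ = 2924
Mean = 2924/11 = 265.8182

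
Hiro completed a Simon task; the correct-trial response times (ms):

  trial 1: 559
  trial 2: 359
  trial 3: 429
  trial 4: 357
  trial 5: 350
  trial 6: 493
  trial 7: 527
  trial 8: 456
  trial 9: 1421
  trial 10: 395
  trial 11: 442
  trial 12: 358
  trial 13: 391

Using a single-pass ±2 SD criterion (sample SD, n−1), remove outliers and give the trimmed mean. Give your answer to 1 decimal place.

426.3 ms

n = 13, ΣRT = 6537, M = 502.846
Σ(x−M)² = 968635.69; s = √(968635.69/12) = 284.112
Cutoffs: 502.846 ± 2·284.112 → [-65.4, 1071.1]
Outside: 1421 → excluded.
Retained (n=12): Σ = 5116, mean = 5116/12 = 426.333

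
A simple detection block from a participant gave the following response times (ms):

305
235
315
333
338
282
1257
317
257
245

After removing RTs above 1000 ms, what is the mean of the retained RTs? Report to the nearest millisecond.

292 ms

Excluded: 1257
Retained (n=9): Σ = 2627
Mean = 2627/9 = 291.8889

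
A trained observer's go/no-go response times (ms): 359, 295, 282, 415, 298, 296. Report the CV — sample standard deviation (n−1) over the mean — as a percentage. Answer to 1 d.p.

16.1%

n = 6, Σ = 1945, M = 324.1667
Σ(x−M)² = 13570.833; s = √(13570.833/5) = 52.0977
CV = 52.0977 / 324.1667 = 0.16071 = 16.071%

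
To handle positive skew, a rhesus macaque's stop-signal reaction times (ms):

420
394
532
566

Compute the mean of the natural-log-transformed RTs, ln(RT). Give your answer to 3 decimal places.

ln(RT): 6.0403, 5.9764, 6.2766, 6.3386
Σ ln(RT) = 24.6318
Mean = 24.6318/4 = 6.15796

6.158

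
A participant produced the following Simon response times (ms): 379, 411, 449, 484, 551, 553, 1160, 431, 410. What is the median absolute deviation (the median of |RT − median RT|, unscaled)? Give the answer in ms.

39 ms

Sorted: 379, 410, 411, 431, 449, 484, 551, 553, 1160 → median = 449
|x − 449|: 70, 38, 0, 35, 102, 104, 711, 18, 39
Sorted deviations: 0, 18, 35, 38, 39, 70, 102, 104, 711 → MAD = 39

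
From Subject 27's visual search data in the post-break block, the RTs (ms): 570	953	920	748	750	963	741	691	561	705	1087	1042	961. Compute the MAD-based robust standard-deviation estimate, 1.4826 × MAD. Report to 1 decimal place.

Sorted: 561, 570, 691, 705, 741, 748, 750, 920, 953, 961, 963, 1042, 1087 → median = 750
|x − 750| sorted: 0, 2, 9, 45, 59, 170, 180, 189, 203, 211, 213, 292, 337 → MAD = 180
Robust SD ≈ 1.4826 × 180 = 266.868

266.9 ms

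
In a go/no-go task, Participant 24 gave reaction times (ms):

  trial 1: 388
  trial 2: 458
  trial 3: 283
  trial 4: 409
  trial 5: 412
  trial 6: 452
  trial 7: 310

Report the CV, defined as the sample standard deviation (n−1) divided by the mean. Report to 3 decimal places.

n = 7, Σ = 2712, M = 387.4286
Σ(x−M)² = 27119.714; s = √(27119.714/6) = 67.2306
CV = 67.2306 / 387.4286 = 0.17353

0.174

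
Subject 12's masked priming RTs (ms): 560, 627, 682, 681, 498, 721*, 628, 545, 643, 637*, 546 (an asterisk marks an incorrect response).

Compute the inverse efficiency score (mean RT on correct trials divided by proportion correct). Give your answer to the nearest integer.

Correct trials (n=9): 560, 627, 682, 681, 498, 628, 545, 643, 546
Mean correct RT = 5410/9 = 601.1111 ms
Proportion correct = 9/11
IES = 601.1111 / (9/11) = 734.691 ms

735 ms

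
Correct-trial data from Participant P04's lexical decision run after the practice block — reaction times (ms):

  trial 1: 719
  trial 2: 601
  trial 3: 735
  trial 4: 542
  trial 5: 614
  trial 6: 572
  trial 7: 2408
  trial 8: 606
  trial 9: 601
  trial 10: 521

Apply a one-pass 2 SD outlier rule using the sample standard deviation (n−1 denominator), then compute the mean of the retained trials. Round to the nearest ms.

612 ms

n = 10, ΣRT = 7919, M = 791.900
Σ(x−M)² = 2943616.90; s = √(2943616.90/9) = 571.899
Cutoffs: 791.900 ± 2·571.899 → [-351.9, 1935.7]
Outside: 2408 → excluded.
Retained (n=9): Σ = 5511, mean = 5511/9 = 612.333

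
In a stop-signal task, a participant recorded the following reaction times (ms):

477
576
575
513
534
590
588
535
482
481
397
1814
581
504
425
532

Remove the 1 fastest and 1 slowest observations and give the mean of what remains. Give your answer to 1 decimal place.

Sorted: 397, 425, 477, 481, 482, 504, 513, 532, 534, 535, 575, 576, 581, 588, 590, 1814
Drop lowest 1 (397) and highest 1 (1814)
Remaining (n=14): Σ = 7393, mean = 7393/14 = 528.071

528.1 ms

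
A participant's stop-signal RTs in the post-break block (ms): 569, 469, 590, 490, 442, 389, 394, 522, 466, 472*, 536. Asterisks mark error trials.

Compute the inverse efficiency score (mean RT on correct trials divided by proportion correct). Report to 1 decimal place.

Correct trials (n=10): 569, 469, 590, 490, 442, 389, 394, 522, 466, 536
Mean correct RT = 4867/10 = 486.7000 ms
Proportion correct = 10/11
IES = 486.7000 / (10/11) = 535.370 ms

535.4 ms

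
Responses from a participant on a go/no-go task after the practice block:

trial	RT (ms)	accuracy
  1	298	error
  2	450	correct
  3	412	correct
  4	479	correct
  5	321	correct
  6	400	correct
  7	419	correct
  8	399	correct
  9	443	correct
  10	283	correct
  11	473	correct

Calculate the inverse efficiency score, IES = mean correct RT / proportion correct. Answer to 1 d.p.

Correct trials (n=10): 450, 412, 479, 321, 400, 419, 399, 443, 283, 473
Mean correct RT = 4079/10 = 407.9000 ms
Proportion correct = 10/11
IES = 407.9000 / (10/11) = 448.690 ms

448.7 ms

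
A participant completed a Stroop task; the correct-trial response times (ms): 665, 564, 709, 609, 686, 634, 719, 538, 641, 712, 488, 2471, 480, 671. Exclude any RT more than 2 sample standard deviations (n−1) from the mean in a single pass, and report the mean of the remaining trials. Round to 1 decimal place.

624.3 ms

n = 14, ΣRT = 10587, M = 756.214
Σ(x−M)² = 3249250.36; s = √(3249250.36/13) = 499.942
Cutoffs: 756.214 ± 2·499.942 → [-243.7, 1756.1]
Outside: 2471 → excluded.
Retained (n=13): Σ = 8116, mean = 8116/13 = 624.308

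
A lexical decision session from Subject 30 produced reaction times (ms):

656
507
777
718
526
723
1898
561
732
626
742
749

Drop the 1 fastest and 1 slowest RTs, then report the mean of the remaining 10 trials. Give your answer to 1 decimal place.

681.0 ms

Sorted: 507, 526, 561, 626, 656, 718, 723, 732, 742, 749, 777, 1898
Drop lowest 1 (507) and highest 1 (1898)
Remaining (n=10): Σ = 6810, mean = 6810/10 = 681.000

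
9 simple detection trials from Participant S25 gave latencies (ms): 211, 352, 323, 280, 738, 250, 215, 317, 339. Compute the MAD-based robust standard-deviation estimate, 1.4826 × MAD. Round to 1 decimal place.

54.9 ms

Sorted: 211, 215, 250, 280, 317, 323, 339, 352, 738 → median = 317
|x − 317| sorted: 0, 6, 22, 35, 37, 67, 102, 106, 421 → MAD = 37
Robust SD ≈ 1.4826 × 37 = 54.856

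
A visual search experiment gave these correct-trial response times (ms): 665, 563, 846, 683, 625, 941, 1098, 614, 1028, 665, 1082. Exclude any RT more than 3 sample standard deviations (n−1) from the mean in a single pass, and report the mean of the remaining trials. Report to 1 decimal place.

n = 11, ΣRT = 8810, M = 800.909
Σ(x−M)² = 413828.91; s = √(413828.91/10) = 203.428
Cutoffs: 800.909 ± 3·203.428 → [190.6, 1411.2]
No RTs fall outside the cutoffs; all 11 retained. Mean = 8810/11 = 800.909

800.9 ms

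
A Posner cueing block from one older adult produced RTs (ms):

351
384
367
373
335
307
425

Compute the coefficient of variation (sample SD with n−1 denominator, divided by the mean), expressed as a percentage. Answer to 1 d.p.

n = 7, Σ = 2542, M = 363.1429
Σ(x−M)² = 8464.857; s = √(8464.857/6) = 37.5607
CV = 37.5607 / 363.1429 = 0.10343 = 10.343%

10.3%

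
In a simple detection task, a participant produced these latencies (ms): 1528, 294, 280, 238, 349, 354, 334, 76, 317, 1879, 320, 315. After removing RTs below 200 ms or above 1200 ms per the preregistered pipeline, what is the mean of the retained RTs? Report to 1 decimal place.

311.2 ms

Excluded: 76, 1528, 1879
Retained (n=9): Σ = 2801
Mean = 2801/9 = 311.2222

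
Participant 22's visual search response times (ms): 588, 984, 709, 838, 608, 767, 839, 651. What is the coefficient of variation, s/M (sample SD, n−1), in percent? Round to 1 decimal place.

n = 8, Σ = 5984, M = 748.0000
Σ(x−M)² = 128568.000; s = √(128568.000/7) = 135.5244
CV = 135.5244 / 748.0000 = 0.18118 = 18.118%

18.1%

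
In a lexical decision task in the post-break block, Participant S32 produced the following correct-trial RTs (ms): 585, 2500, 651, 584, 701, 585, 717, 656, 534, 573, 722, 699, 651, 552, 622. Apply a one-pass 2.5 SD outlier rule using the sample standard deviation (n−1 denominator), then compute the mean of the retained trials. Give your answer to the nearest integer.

n = 15, ΣRT = 11332, M = 755.467
Σ(x−M)² = 3312943.73; s = √(3312943.73/14) = 486.455
Cutoffs: 755.467 ± 2.5·486.455 → [-460.7, 1971.6]
Outside: 2500 → excluded.
Retained (n=14): Σ = 8832, mean = 8832/14 = 630.857

631 ms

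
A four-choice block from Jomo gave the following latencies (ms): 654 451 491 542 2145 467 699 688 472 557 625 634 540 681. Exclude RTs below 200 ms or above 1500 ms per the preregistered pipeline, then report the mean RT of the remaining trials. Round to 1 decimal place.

Excluded: 2145
Retained (n=13): Σ = 7501
Mean = 7501/13 = 577.0000

577.0 ms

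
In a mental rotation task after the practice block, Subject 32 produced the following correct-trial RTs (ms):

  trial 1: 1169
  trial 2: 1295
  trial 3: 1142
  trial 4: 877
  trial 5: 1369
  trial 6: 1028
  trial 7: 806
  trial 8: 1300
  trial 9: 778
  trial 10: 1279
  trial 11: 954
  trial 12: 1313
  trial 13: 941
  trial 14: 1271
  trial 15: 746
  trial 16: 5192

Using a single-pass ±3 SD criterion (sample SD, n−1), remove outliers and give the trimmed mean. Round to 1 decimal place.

1084.5 ms

n = 16, ΣRT = 21460, M = 1341.250
Σ(x−M)² = 16493747.00; s = √(16493747.00/15) = 1048.610
Cutoffs: 1341.250 ± 3·1048.610 → [-1804.6, 4487.1]
Outside: 5192 → excluded.
Retained (n=15): Σ = 16268, mean = 16268/15 = 1084.533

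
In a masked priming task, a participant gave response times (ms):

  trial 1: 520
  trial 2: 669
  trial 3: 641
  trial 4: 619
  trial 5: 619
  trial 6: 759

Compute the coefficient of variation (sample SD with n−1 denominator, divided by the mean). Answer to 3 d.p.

0.122

n = 6, Σ = 3827, M = 637.8333
Σ(x−M)² = 30256.833; s = √(30256.833/5) = 77.7905
CV = 77.7905 / 637.8333 = 0.12196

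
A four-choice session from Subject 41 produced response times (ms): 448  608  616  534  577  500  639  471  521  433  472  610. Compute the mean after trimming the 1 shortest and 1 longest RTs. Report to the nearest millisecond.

Sorted: 433, 448, 471, 472, 500, 521, 534, 577, 608, 610, 616, 639
Drop lowest 1 (433) and highest 1 (639)
Remaining (n=10): Σ = 5357, mean = 5357/10 = 535.700

536 ms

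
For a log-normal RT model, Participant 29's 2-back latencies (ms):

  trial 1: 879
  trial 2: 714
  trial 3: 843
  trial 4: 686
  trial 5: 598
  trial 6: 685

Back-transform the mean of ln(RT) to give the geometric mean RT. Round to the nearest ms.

ln(RT): 6.7788, 6.5709, 6.7370, 6.5309, 6.3936, 6.5294
Mean ln(RT) = 39.5405/6 = 6.59009
Geometric mean = exp(6.59009) = 727.84 ms

728 ms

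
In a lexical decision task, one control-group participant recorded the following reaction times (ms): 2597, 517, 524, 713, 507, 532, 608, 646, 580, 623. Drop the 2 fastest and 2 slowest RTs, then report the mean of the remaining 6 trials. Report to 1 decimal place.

585.5 ms

Sorted: 507, 517, 524, 532, 580, 608, 623, 646, 713, 2597
Drop lowest 2 (507, 517) and highest 2 (713, 2597)
Remaining (n=6): Σ = 3513, mean = 3513/6 = 585.500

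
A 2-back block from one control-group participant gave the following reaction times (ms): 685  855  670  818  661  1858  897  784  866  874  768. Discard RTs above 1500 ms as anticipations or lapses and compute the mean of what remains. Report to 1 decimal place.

Excluded: 1858
Retained (n=10): Σ = 7878
Mean = 7878/10 = 787.8000

787.8 ms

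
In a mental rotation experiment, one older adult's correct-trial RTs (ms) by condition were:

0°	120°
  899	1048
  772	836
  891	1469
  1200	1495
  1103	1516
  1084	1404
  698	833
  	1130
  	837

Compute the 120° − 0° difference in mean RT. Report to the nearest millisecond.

225 ms

M(0°) = 6647/7 = 949.571
M(120°) = 10568/9 = 1174.222
Difference = 1174.222 − 949.571 = 224.651 ms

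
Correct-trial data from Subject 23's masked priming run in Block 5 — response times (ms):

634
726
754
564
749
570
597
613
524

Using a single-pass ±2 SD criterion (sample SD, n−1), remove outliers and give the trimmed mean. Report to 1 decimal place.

n = 9, ΣRT = 5731, M = 636.778
Σ(x−M)² = 58925.56; s = √(58925.56/8) = 85.824
Cutoffs: 636.778 ± 2·85.824 → [465.1, 808.4]
No RTs fall outside the cutoffs; all 9 retained. Mean = 5731/9 = 636.778

636.8 ms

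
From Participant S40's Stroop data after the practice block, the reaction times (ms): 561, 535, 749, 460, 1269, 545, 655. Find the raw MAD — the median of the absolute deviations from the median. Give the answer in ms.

94 ms

Sorted: 460, 535, 545, 561, 655, 749, 1269 → median = 561
|x − 561|: 0, 26, 188, 101, 708, 16, 94
Sorted deviations: 0, 16, 26, 94, 101, 188, 708 → MAD = 94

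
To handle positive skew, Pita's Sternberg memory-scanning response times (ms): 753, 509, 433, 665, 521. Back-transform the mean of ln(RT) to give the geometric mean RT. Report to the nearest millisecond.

ln(RT): 6.6241, 6.2324, 6.0707, 6.4998, 6.2558
Mean ln(RT) = 31.6828/5 = 6.33656
Geometric mean = exp(6.33656) = 564.85 ms

565 ms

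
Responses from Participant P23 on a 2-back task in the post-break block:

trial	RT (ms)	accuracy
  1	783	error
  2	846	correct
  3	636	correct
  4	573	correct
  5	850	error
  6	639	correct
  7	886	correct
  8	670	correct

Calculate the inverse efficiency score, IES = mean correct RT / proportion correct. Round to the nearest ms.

944 ms

Correct trials (n=6): 846, 636, 573, 639, 886, 670
Mean correct RT = 4250/6 = 708.3333 ms
Proportion correct = 6/8
IES = 708.3333 / (6/8) = 944.444 ms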